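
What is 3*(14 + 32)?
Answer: 138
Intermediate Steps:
3*(14 + 32) = 3*46 = 138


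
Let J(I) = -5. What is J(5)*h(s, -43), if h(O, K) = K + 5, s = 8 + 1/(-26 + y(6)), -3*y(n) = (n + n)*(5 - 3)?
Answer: 190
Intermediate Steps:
y(n) = -4*n/3 (y(n) = -(n + n)*(5 - 3)/3 = -2*n*2/3 = -4*n/3)
s = 271/34 (s = 8 + 1/(-26 - 4/3*6) = 8 + 1/(-26 - 8) = 8 + 1/(-34) = 8 - 1/34 = 271/34 ≈ 7.9706)
h(O, K) = 5 + K
J(5)*h(s, -43) = -5*(5 - 43) = -5*(-38) = 190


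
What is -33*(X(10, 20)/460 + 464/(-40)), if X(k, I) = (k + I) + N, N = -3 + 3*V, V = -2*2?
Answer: 175593/460 ≈ 381.72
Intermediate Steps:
V = -4
N = -15 (N = -3 + 3*(-4) = -3 - 12 = -15)
X(k, I) = -15 + I + k (X(k, I) = (k + I) - 15 = (I + k) - 15 = -15 + I + k)
-33*(X(10, 20)/460 + 464/(-40)) = -33*((-15 + 20 + 10)/460 + 464/(-40)) = -33*(15*(1/460) + 464*(-1/40)) = -33*(3/92 - 58/5) = -33*(-5321/460) = 175593/460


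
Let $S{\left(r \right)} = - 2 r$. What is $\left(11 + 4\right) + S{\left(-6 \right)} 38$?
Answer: $471$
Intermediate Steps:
$\left(11 + 4\right) + S{\left(-6 \right)} 38 = \left(11 + 4\right) + \left(-2\right) \left(-6\right) 38 = 15 + 12 \cdot 38 = 15 + 456 = 471$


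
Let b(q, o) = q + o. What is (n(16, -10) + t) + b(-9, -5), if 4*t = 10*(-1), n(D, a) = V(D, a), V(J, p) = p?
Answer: -53/2 ≈ -26.500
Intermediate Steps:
n(D, a) = a
b(q, o) = o + q
t = -5/2 (t = (10*(-1))/4 = (¼)*(-10) = -5/2 ≈ -2.5000)
(n(16, -10) + t) + b(-9, -5) = (-10 - 5/2) + (-5 - 9) = -25/2 - 14 = -53/2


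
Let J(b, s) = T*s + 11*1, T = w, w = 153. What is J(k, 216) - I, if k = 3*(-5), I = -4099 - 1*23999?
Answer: 61157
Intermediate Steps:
T = 153
I = -28098 (I = -4099 - 23999 = -28098)
k = -15
J(b, s) = 11 + 153*s (J(b, s) = 153*s + 11*1 = 153*s + 11 = 11 + 153*s)
J(k, 216) - I = (11 + 153*216) - 1*(-28098) = (11 + 33048) + 28098 = 33059 + 28098 = 61157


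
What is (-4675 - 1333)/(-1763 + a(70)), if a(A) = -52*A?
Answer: 6008/5403 ≈ 1.1120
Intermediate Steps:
(-4675 - 1333)/(-1763 + a(70)) = (-4675 - 1333)/(-1763 - 52*70) = -6008/(-1763 - 3640) = -6008/(-5403) = -6008*(-1/5403) = 6008/5403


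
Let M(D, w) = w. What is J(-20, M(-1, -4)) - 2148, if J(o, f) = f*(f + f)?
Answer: -2116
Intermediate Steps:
J(o, f) = 2*f² (J(o, f) = f*(2*f) = 2*f²)
J(-20, M(-1, -4)) - 2148 = 2*(-4)² - 2148 = 2*16 - 2148 = 32 - 2148 = -2116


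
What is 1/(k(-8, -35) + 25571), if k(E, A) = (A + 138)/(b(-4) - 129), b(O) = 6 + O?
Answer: 127/3247414 ≈ 3.9108e-5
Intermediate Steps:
k(E, A) = -138/127 - A/127 (k(E, A) = (A + 138)/((6 - 4) - 129) = (138 + A)/(2 - 129) = (138 + A)/(-127) = (138 + A)*(-1/127) = -138/127 - A/127)
1/(k(-8, -35) + 25571) = 1/((-138/127 - 1/127*(-35)) + 25571) = 1/((-138/127 + 35/127) + 25571) = 1/(-103/127 + 25571) = 1/(3247414/127) = 127/3247414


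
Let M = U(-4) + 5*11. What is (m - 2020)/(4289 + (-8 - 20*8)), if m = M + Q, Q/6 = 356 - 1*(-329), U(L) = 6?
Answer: 2151/4121 ≈ 0.52196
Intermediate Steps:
M = 61 (M = 6 + 5*11 = 6 + 55 = 61)
Q = 4110 (Q = 6*(356 - 1*(-329)) = 6*(356 + 329) = 6*685 = 4110)
m = 4171 (m = 61 + 4110 = 4171)
(m - 2020)/(4289 + (-8 - 20*8)) = (4171 - 2020)/(4289 + (-8 - 20*8)) = 2151/(4289 + (-8 - 160)) = 2151/(4289 - 168) = 2151/4121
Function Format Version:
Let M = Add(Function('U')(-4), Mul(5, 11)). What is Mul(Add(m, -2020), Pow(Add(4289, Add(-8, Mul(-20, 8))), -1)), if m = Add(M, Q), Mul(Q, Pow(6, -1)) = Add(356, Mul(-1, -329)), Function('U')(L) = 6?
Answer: Rational(2151, 4121) ≈ 0.52196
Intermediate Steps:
M = 61 (M = Add(6, Mul(5, 11)) = Add(6, 55) = 61)
Q = 4110 (Q = Mul(6, Add(356, Mul(-1, -329))) = Mul(6, Add(356, 329)) = Mul(6, 685) = 4110)
m = 4171 (m = Add(61, 4110) = 4171)
Mul(Add(m, -2020), Pow(Add(4289, Add(-8, Mul(-20, 8))), -1)) = Mul(Add(4171, -2020), Pow(Add(4289, Add(-8, Mul(-20, 8))), -1)) = Mul(2151, Pow(Add(4289, Add(-8, -160)), -1)) = Mul(2151, Pow(Add(4289, -168), -1)) = Mul(2151, Pow(4121, -1)) = Mul(2151, Rational(1, 4121)) = Rational(2151, 4121)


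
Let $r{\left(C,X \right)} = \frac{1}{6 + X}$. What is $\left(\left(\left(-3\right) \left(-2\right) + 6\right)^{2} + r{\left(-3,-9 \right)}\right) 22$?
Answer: $\frac{9482}{3} \approx 3160.7$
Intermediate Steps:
$\left(\left(\left(-3\right) \left(-2\right) + 6\right)^{2} + r{\left(-3,-9 \right)}\right) 22 = \left(\left(\left(-3\right) \left(-2\right) + 6\right)^{2} + \frac{1}{6 - 9}\right) 22 = \left(\left(6 + 6\right)^{2} + \frac{1}{-3}\right) 22 = \left(12^{2} - \frac{1}{3}\right) 22 = \left(144 - \frac{1}{3}\right) 22 = \frac{431}{3} \cdot 22 = \frac{9482}{3}$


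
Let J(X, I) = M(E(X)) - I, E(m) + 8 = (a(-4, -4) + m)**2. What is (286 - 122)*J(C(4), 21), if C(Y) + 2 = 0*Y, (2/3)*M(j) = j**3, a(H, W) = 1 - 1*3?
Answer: 122508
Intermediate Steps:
a(H, W) = -2 (a(H, W) = 1 - 3 = -2)
E(m) = -8 + (-2 + m)**2
M(j) = 3*j**3/2
C(Y) = -2 (C(Y) = -2 + 0*Y = -2 + 0 = -2)
J(X, I) = -I + 3*(-8 + (-2 + X)**2)**3/2 (J(X, I) = 3*(-8 + (-2 + X)**2)**3/2 - I = -I + 3*(-8 + (-2 + X)**2)**3/2)
(286 - 122)*J(C(4), 21) = (286 - 122)*(-1*21 + 3*(-8 + (-2 - 2)**2)**3/2) = 164*(-21 + 3*(-8 + (-4)**2)**3/2) = 164*(-21 + 3*(-8 + 16)**3/2) = 164*(-21 + (3/2)*8**3) = 164*(-21 + (3/2)*512) = 164*(-21 + 768) = 164*747 = 122508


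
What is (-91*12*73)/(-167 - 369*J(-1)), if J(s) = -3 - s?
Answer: -79716/571 ≈ -139.61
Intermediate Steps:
(-91*12*73)/(-167 - 369*J(-1)) = (-91*12*73)/(-167 - 369*(-3 - 1*(-1))) = (-1092*73)/(-167 - 369*(-3 + 1)) = -79716/(-167 - 369*(-2)) = -79716/(-167 + 738) = -79716/571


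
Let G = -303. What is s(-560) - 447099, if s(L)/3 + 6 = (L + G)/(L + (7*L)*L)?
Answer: -981260855469/2194640 ≈ -4.4712e+5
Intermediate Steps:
s(L) = -18 + 3*(-303 + L)/(L + 7*L**2) (s(L) = -18 + 3*((L - 303)/(L + (7*L)*L)) = -18 + 3*((-303 + L)/(L + 7*L**2)) = -18 + 3*(-303 + L)/(L + 7*L**2))
s(-560) - 447099 = 3*(-303 - 42*(-560)**2 - 5*(-560))/(-560*(1 + 7*(-560))) - 447099 = 3*(-1/560)*(-303 - 42*313600 + 2800)/(1 - 3920) - 447099 = 3*(-1/560)*(-303 - 13171200 + 2800)/(-3919) - 447099 = 3*(-1/560)*(-1/3919)*(-13168703) - 447099 = -39506109/2194640 - 447099 = -981260855469/2194640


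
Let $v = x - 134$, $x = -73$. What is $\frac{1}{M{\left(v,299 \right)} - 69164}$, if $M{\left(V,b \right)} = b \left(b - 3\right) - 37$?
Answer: $\frac{1}{19303} \approx 5.1805 \cdot 10^{-5}$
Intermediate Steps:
$v = -207$ ($v = -73 - 134 = -207$)
$M{\left(V,b \right)} = -37 + b \left(-3 + b\right)$ ($M{\left(V,b \right)} = b \left(-3 + b\right) - 37 = -37 + b \left(-3 + b\right)$)
$\frac{1}{M{\left(v,299 \right)} - 69164} = \frac{1}{\left(-37 + 299^{2} - 897\right) - 69164} = \frac{1}{\left(-37 + 89401 - 897\right) - 69164} = \frac{1}{88467 - 69164} = \frac{1}{19303}$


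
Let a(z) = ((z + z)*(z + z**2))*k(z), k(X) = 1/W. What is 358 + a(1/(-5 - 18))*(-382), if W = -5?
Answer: 21795738/60835 ≈ 358.28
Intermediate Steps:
k(X) = -1/5 (k(X) = 1/(-5) = -1/5)
a(z) = -2*z*(z + z**2)/5 (a(z) = ((z + z)*(z + z**2))*(-1/5) = ((2*z)*(z + z**2))*(-1/5) = (2*z*(z + z**2))*(-1/5) = -2*z*(z + z**2)/5)
358 + a(1/(-5 - 18))*(-382) = 358 + (2*(1/(-5 - 18))**2*(-1 - 1/(-5 - 18))/5)*(-382) = 358 + (2*(1/(-23))**2*(-1 - 1/(-23))/5)*(-382) = 358 + (2*(-1/23)**2*(-1 - 1*(-1/23))/5)*(-382) = 358 + ((2/5)*(1/529)*(-1 + 1/23))*(-382) = 358 + ((2/5)*(1/529)*(-22/23))*(-382) = 358 - 44/60835*(-382) = 358 + 16808/60835 = 21795738/60835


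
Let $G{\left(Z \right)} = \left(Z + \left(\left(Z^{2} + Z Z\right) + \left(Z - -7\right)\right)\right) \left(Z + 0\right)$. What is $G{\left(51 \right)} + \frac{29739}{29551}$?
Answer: $\frac{8004243150}{29551} \approx 2.7086 \cdot 10^{5}$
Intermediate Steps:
$G{\left(Z \right)} = Z \left(7 + 2 Z + 2 Z^{2}\right)$ ($G{\left(Z \right)} = \left(Z + \left(\left(Z^{2} + Z^{2}\right) + \left(Z + 7\right)\right)\right) Z = \left(Z + \left(2 Z^{2} + \left(7 + Z\right)\right)\right) Z = \left(Z + \left(7 + Z + 2 Z^{2}\right)\right) Z = \left(7 + 2 Z + 2 Z^{2}\right) Z = Z \left(7 + 2 Z + 2 Z^{2}\right)$)
$G{\left(51 \right)} + \frac{29739}{29551} = 51 \left(7 + 2 \cdot 51 + 2 \cdot 51^{2}\right) + \frac{29739}{29551} = 51 \left(7 + 102 + 2 \cdot 2601\right) + 29739 \cdot \frac{1}{29551} = 51 \left(7 + 102 + 5202\right) + \frac{29739}{29551} = 51 \cdot 5311 + \frac{29739}{29551} = 270861 + \frac{29739}{29551} = \frac{8004243150}{29551}$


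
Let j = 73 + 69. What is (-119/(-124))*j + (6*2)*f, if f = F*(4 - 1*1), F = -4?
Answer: -479/62 ≈ -7.7258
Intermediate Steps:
f = -12 (f = -4*(4 - 1*1) = -4*(4 - 1) = -4*3 = -12)
j = 142
(-119/(-124))*j + (6*2)*f = -119/(-124)*142 + (6*2)*(-12) = -119*(-1/124)*142 + 12*(-12) = (119/124)*142 - 144 = 8449/62 - 144 = -479/62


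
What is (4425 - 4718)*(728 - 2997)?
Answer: 664817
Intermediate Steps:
(4425 - 4718)*(728 - 2997) = -293*(-2269) = 664817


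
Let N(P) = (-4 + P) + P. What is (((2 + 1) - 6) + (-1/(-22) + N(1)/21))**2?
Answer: 1985281/213444 ≈ 9.3012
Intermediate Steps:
N(P) = -4 + 2*P
(((2 + 1) - 6) + (-1/(-22) + N(1)/21))**2 = (((2 + 1) - 6) + (-1/(-22) + (-4 + 2*1)/21))**2 = ((3 - 6) + (-1*(-1/22) + (-4 + 2)*(1/21)))**2 = (-3 + (1/22 - 2*1/21))**2 = (-3 + (1/22 - 2/21))**2 = (-3 - 23/462)**2 = (-1409/462)**2 = 1985281/213444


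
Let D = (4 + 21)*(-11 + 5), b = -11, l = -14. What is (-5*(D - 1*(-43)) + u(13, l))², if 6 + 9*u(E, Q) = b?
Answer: 23020804/81 ≈ 2.8421e+5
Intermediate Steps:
u(E, Q) = -17/9 (u(E, Q) = -⅔ + (⅑)*(-11) = -⅔ - 11/9 = -17/9)
D = -150 (D = 25*(-6) = -150)
(-5*(D - 1*(-43)) + u(13, l))² = (-5*(-150 - 1*(-43)) - 17/9)² = (-5*(-150 + 43) - 17/9)² = (-5*(-107) - 17/9)² = (535 - 17/9)² = (4798/9)² = 23020804/81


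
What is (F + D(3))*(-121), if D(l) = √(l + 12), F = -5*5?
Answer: 3025 - 121*√15 ≈ 2556.4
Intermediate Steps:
F = -25
D(l) = √(12 + l)
(F + D(3))*(-121) = (-25 + √(12 + 3))*(-121) = (-25 + √15)*(-121) = 3025 - 121*√15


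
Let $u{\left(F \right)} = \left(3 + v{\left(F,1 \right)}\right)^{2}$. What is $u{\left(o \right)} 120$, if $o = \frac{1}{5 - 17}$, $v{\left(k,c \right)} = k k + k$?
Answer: $\frac{886205}{864} \approx 1025.7$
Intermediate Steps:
$v{\left(k,c \right)} = k + k^{2}$ ($v{\left(k,c \right)} = k^{2} + k = k + k^{2}$)
$o = - \frac{1}{12}$ ($o = \frac{1}{-12} = - \frac{1}{12} \approx -0.083333$)
$u{\left(F \right)} = \left(3 + F \left(1 + F\right)\right)^{2}$
$u{\left(o \right)} 120 = \left(3 - \frac{1 - \frac{1}{12}}{12}\right)^{2} \cdot 120 = \left(3 - \frac{11}{144}\right)^{2} \cdot 120 = \left(\frac{421}{144}\right)^{2} \cdot 120 = \frac{177241}{20736} \cdot 120 = \frac{886205}{864}$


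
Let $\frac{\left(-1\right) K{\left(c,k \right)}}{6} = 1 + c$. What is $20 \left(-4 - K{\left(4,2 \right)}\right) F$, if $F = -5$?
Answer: $-2600$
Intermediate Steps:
$K{\left(c,k \right)} = -6 - 6 c$ ($K{\left(c,k \right)} = - 6 \left(1 + c\right) = -6 - 6 c$)
$20 \left(-4 - K{\left(4,2 \right)}\right) F = 20 \left(-4 - \left(-6 - 24\right)\right) \left(-5\right) = 20 \left(-4 - -30\right) \left(-5\right) = 20 \left(-4 + 30\right) \left(-5\right) = 20 \cdot 26 \left(-5\right) = 520 \left(-5\right) = -2600$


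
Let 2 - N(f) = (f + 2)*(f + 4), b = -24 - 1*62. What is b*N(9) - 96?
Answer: 12030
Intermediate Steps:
b = -86 (b = -24 - 62 = -86)
N(f) = 2 - (2 + f)*(4 + f) (N(f) = 2 - (f + 2)*(f + 4) = 2 - (2 + f)*(4 + f))
b*N(9) - 96 = -86*(-6 - 1*9**2 - 6*9) - 96 = -86*(-6 - 1*81 - 54) - 96 = -86*(-6 - 81 - 54) - 96 = -86*(-141) - 96 = 12126 - 96 = 12030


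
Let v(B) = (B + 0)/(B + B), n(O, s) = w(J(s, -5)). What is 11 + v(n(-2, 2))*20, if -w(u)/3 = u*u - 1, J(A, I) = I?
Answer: 21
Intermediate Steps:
w(u) = 3 - 3*u**2 (w(u) = -3*(u*u - 1) = -3*(u**2 - 1) = -3*(-1 + u**2) = 3 - 3*u**2)
n(O, s) = -72 (n(O, s) = 3 - 3*(-5)**2 = 3 - 3*25 = 3 - 75 = -72)
v(B) = 1/2 (v(B) = B/((2*B)) = B*(1/(2*B)) = 1/2)
11 + v(n(-2, 2))*20 = 11 + (1/2)*20 = 11 + 10 = 21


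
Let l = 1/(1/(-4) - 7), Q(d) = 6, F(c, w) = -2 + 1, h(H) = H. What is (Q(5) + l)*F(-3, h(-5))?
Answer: -170/29 ≈ -5.8621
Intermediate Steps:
F(c, w) = -1
l = -4/29 (l = 1/(-1/4 - 7) = 1/(-29/4) = -4/29 ≈ -0.13793)
(Q(5) + l)*F(-3, h(-5)) = (6 - 4/29)*(-1) = (170/29)*(-1) = -170/29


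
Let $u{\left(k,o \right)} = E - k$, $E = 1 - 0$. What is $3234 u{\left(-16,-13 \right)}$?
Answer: $54978$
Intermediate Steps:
$E = 1$ ($E = 1 + 0 = 1$)
$u{\left(k,o \right)} = 1 - k$
$3234 u{\left(-16,-13 \right)} = 3234 \left(1 - -16\right) = 3234 \left(1 + 16\right) = 3234 \cdot 17 = 54978$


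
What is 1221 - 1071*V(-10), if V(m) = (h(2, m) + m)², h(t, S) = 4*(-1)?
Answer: -208695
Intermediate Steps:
h(t, S) = -4
V(m) = (-4 + m)²
1221 - 1071*V(-10) = 1221 - 1071*(-4 - 10)² = 1221 - 1071*(-14)² = 1221 - 1071*196 = 1221 - 209916 = -208695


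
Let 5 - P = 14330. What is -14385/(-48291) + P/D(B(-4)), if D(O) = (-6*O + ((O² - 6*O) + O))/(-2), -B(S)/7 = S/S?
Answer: 76963870/338037 ≈ 227.68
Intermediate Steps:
P = -14325 (P = 5 - 1*14330 = 5 - 14330 = -14325)
B(S) = -7 (B(S) = -7*S/S = -7*1 = -7)
D(O) = -O²/2 + 11*O/2 (D(O) = (-6*O + (O² - 5*O))*(-½) = (O² - 11*O)*(-½) = -O²/2 + 11*O/2)
-14385/(-48291) + P/D(B(-4)) = -14385/(-48291) - 14325*(-2/(7*(11 - 1*(-7)))) = -14385*(-1/48291) - 14325*(-2/(7*(11 + 7))) = 4795/16097 - 14325/((½)*(-7)*18) = 4795/16097 - 14325/(-63) = 4795/16097 - 14325*(-1/63) = 4795/16097 + 4775/21 = 76963870/338037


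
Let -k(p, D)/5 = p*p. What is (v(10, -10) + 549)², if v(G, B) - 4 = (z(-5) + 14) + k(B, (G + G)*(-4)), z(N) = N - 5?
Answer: 3249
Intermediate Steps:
z(N) = -5 + N
k(p, D) = -5*p² (k(p, D) = -5*p*p = -5*p²)
v(G, B) = 8 - 5*B² (v(G, B) = 4 + (((-5 - 5) + 14) - 5*B²) = 4 + ((-10 + 14) - 5*B²) = 4 + (4 - 5*B²) = 8 - 5*B²)
(v(10, -10) + 549)² = ((8 - 5*(-10)²) + 549)² = ((8 - 5*100) + 549)² = ((8 - 500) + 549)² = (-492 + 549)² = 57² = 3249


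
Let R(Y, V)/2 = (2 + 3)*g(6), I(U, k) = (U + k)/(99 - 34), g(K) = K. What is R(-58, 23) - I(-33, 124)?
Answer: 293/5 ≈ 58.600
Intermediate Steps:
I(U, k) = U/65 + k/65 (I(U, k) = (U + k)/65 = (U + k)*(1/65) = U/65 + k/65)
R(Y, V) = 60 (R(Y, V) = 2*((2 + 3)*6) = 2*(5*6) = 2*30 = 60)
R(-58, 23) - I(-33, 124) = 60 - ((1/65)*(-33) + (1/65)*124) = 60 - (-33/65 + 124/65) = 60 - 1*7/5 = 60 - 7/5 = 293/5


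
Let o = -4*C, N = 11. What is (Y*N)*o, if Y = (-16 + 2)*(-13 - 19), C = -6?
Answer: 118272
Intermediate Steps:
Y = 448 (Y = -14*(-32) = 448)
o = 24 (o = -4*(-6) = 24)
(Y*N)*o = (448*11)*24 = 4928*24 = 118272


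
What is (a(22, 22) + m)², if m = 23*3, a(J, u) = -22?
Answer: 2209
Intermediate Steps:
m = 69
(a(22, 22) + m)² = (-22 + 69)² = 47² = 2209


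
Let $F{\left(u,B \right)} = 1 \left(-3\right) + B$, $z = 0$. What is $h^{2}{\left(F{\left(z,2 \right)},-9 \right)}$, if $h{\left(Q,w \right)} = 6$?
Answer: $36$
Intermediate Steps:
$F{\left(u,B \right)} = -3 + B$
$h^{2}{\left(F{\left(z,2 \right)},-9 \right)} = 6^{2} = 36$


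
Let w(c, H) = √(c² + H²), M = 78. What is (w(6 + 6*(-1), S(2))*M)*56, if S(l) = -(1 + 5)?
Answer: 26208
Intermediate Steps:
S(l) = -6 (S(l) = -1*6 = -6)
w(c, H) = √(H² + c²)
(w(6 + 6*(-1), S(2))*M)*56 = (√((-6)² + (6 + 6*(-1))²)*78)*56 = (√(36 + (6 - 6)²)*78)*56 = (√(36 + 0²)*78)*56 = (√(36 + 0)*78)*56 = (√36*78)*56 = (6*78)*56 = 468*56 = 26208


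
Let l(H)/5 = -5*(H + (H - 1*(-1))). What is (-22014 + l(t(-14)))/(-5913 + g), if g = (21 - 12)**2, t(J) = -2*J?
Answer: 7813/1944 ≈ 4.0190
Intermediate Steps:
g = 81 (g = 9**2 = 81)
l(H) = -25 - 50*H (l(H) = 5*(-5*(H + (H - 1*(-1)))) = 5*(-5*(H + (H + 1))) = 5*(-5*(H + (1 + H))) = 5*(-5*(1 + 2*H)) = 5*(-5 - 10*H) = -25 - 50*H)
(-22014 + l(t(-14)))/(-5913 + g) = (-22014 + (-25 - (-100)*(-14)))/(-5913 + 81) = (-22014 + (-25 - 50*28))/(-5832) = (-22014 + (-25 - 1400))*(-1/5832) = (-22014 - 1425)*(-1/5832) = -23439*(-1/5832) = 7813/1944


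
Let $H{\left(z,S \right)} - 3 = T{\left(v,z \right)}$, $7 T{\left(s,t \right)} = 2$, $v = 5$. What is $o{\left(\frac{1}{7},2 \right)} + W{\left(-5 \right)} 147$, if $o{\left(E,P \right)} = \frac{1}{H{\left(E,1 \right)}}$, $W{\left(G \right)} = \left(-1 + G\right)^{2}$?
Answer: $\frac{121723}{23} \approx 5292.3$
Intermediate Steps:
$T{\left(s,t \right)} = \frac{2}{7}$ ($T{\left(s,t \right)} = \frac{1}{7} \cdot 2 = \frac{2}{7}$)
$H{\left(z,S \right)} = \frac{23}{7}$ ($H{\left(z,S \right)} = 3 + \frac{2}{7} = \frac{23}{7}$)
$o{\left(E,P \right)} = \frac{7}{23}$ ($o{\left(E,P \right)} = \frac{1}{\frac{23}{7}} = \frac{7}{23}$)
$o{\left(\frac{1}{7},2 \right)} + W{\left(-5 \right)} 147 = \frac{7}{23} + \left(-1 - 5\right)^{2} \cdot 147 = \frac{7}{23} + \left(-6\right)^{2} \cdot 147 = \frac{7}{23} + 36 \cdot 147 = \frac{7}{23} + 5292 = \frac{121723}{23}$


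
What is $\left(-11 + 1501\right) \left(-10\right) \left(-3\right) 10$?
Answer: $447000$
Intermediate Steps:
$\left(-11 + 1501\right) \left(-10\right) \left(-3\right) 10 = 1490 \cdot 30 \cdot 10 = 1490 \cdot 300 = 447000$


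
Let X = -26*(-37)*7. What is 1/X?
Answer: 1/6734 ≈ 0.00014850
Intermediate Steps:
X = 6734 (X = 962*7 = 6734)
1/X = 1/6734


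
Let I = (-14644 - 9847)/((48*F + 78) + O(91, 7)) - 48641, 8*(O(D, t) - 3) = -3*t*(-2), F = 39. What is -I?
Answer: 381102917/7833 ≈ 48654.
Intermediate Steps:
O(D, t) = 3 + 3*t/4 (O(D, t) = 3 + (-3*t*(-2))/8 = 3 + (6*t)/8 = 3 + 3*t/4)
I = -381102917/7833 (I = (-14644 - 9847)/((48*39 + 78) + (3 + (¾)*7)) - 48641 = -24491/((1872 + 78) + (3 + 21/4)) - 48641 = -24491/(1950 + 33/4) - 48641 = -24491/7833/4 - 48641 = -24491*4/7833 - 48641 = -97964/7833 - 48641 = -381102917/7833 ≈ -48654.)
-I = -1*(-381102917/7833) = 381102917/7833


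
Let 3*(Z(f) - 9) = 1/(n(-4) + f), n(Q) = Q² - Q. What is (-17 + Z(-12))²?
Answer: 36481/576 ≈ 63.335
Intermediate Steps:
Z(f) = 9 + 1/(3*(20 + f)) (Z(f) = 9 + 1/(3*(-4*(-1 - 4) + f)) = 9 + 1/(3*(-4*(-5) + f)) = 9 + 1/(3*(20 + f)))
(-17 + Z(-12))² = (-17 + (541 + 27*(-12))/(3*(20 - 12)))² = (-17 + (⅓)*(541 - 324)/8)² = (-17 + (⅓)*(⅛)*217)² = (-17 + 217/24)² = (-191/24)² = 36481/576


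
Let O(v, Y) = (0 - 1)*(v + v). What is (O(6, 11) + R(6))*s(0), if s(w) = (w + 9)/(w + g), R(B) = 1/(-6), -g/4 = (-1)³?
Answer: -219/8 ≈ -27.375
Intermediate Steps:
O(v, Y) = -2*v
g = 4 (g = -4*(-1)³ = -4*(-1) = 4)
R(B) = -⅙
s(w) = (9 + w)/(4 + w) (s(w) = (w + 9)/(w + 4) = (9 + w)/(4 + w))
(O(6, 11) + R(6))*s(0) = (-2*6 - ⅙)*((9 + 0)/(4 + 0)) = (-12 - ⅙)*(9/4) = -73*9/24 = -73/6*9/4 = -219/8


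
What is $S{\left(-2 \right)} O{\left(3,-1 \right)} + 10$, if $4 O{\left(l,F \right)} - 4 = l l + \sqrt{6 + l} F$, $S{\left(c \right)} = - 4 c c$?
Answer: $-30$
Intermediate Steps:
$S{\left(c \right)} = - 4 c^{2}$
$O{\left(l,F \right)} = 1 + \frac{l^{2}}{4} + \frac{F \sqrt{6 + l}}{4}$ ($O{\left(l,F \right)} = 1 + \frac{l l + \sqrt{6 + l} F}{4} = 1 + \frac{l^{2} + F \sqrt{6 + l}}{4} = 1 + \left(\frac{l^{2}}{4} + \frac{F \sqrt{6 + l}}{4}\right) = 1 + \frac{l^{2}}{4} + \frac{F \sqrt{6 + l}}{4}$)
$S{\left(-2 \right)} O{\left(3,-1 \right)} + 10 = - 4 \left(-2\right)^{2} \left(1 + \frac{3^{2}}{4} + \frac{1}{4} \left(-1\right) \sqrt{6 + 3}\right) + 10 = \left(-4\right) 4 \left(1 + \frac{1}{4} \cdot 9 + \frac{1}{4} \left(-1\right) \sqrt{9}\right) + 10 = - 16 \left(1 + \frac{9}{4} + \frac{1}{4} \left(-1\right) 3\right) + 10 = - 16 \left(1 + \frac{9}{4} - \frac{3}{4}\right) + 10 = \left(-16\right) \frac{5}{2} + 10 = -40 + 10 = -30$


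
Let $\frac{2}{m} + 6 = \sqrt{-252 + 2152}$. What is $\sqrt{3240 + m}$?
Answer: $\frac{\sqrt{703586838 + 2330 \sqrt{19}}}{466} \approx 56.921$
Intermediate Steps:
$m = \frac{2}{-6 + 10 \sqrt{19}}$ ($m = \frac{2}{-6 + \sqrt{-252 + 2152}} = \frac{2}{-6 + \sqrt{1900}} = \frac{2}{-6 + 10 \sqrt{19}} \approx 0.053207$)
$\sqrt{3240 + m} = \sqrt{3240 + \left(\frac{3}{466} + \frac{5 \sqrt{19}}{466}\right)} = \sqrt{\frac{1509843}{466} + \frac{5 \sqrt{19}}{466}}$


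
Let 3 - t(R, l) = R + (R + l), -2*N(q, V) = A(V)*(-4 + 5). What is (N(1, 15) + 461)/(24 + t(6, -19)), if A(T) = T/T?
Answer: 921/68 ≈ 13.544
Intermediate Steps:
A(T) = 1
N(q, V) = -½ (N(q, V) = -(-4 + 5)/2 = -1/2 = -½*1 = -½)
t(R, l) = 3 - l - 2*R (t(R, l) = 3 - (R + (R + l)) = 3 - (l + 2*R) = 3 + (-l - 2*R) = 3 - l - 2*R)
(N(1, 15) + 461)/(24 + t(6, -19)) = (-½ + 461)/(24 + (3 - 1*(-19) - 2*6)) = 921/(2*(24 + (3 + 19 - 12))) = 921/(2*(24 + 10)) = (921/2)/34 = (921/2)*(1/34) = 921/68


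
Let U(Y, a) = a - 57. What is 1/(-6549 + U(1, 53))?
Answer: -1/6553 ≈ -0.00015260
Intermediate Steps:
U(Y, a) = -57 + a
1/(-6549 + U(1, 53)) = 1/(-6549 + (-57 + 53)) = 1/(-6549 - 4) = 1/(-6553) = -1/6553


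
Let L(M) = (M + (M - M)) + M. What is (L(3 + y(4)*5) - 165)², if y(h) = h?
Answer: 14161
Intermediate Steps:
L(M) = 2*M (L(M) = (M + 0) + M = M + M = 2*M)
(L(3 + y(4)*5) - 165)² = (2*(3 + 4*5) - 165)² = (2*(3 + 20) - 165)² = (2*23 - 165)² = (46 - 165)² = (-119)² = 14161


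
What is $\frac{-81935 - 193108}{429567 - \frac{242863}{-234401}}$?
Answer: $- \frac{64470354243}{100691177230} \approx -0.64028$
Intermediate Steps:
$\frac{-81935 - 193108}{429567 - \frac{242863}{-234401}} = - \frac{275043}{429567 - - \frac{242863}{234401}} = - \frac{275043}{429567 + \frac{242863}{234401}} = - \frac{275043}{\frac{100691177230}{234401}} = \left(-275043\right) \frac{234401}{100691177230} = - \frac{64470354243}{100691177230}$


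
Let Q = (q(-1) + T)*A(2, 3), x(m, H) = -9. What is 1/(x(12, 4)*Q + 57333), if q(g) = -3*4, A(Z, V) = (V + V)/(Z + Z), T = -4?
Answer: 1/57549 ≈ 1.7377e-5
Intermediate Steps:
A(Z, V) = V/Z (A(Z, V) = (2*V)/((2*Z)) = (2*V)*(1/(2*Z)) = V/Z)
q(g) = -12
Q = -24 (Q = (-12 - 4)*(3/2) = -48/2 = -16*3/2 = -24)
1/(x(12, 4)*Q + 57333) = 1/(-9*(-24) + 57333) = 1/(216 + 57333) = 1/57549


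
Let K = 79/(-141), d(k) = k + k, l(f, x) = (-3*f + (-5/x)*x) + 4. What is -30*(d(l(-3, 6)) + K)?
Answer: -21770/47 ≈ -463.19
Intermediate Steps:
l(f, x) = -1 - 3*f (l(f, x) = (-3*f - 5) + 4 = (-5 - 3*f) + 4 = -1 - 3*f)
d(k) = 2*k
K = -79/141 (K = 79*(-1/141) = -79/141 ≈ -0.56028)
-30*(d(l(-3, 6)) + K) = -30*(2*(-1 - 3*(-3)) - 79/141) = -30*(2*(-1 + 9) - 79/141) = -30*(2*8 - 79/141) = -30*(16 - 79/141) = -30*2177/141 = -21770/47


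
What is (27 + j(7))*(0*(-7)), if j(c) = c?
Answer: 0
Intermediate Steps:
(27 + j(7))*(0*(-7)) = (27 + 7)*(0*(-7)) = 34*0 = 0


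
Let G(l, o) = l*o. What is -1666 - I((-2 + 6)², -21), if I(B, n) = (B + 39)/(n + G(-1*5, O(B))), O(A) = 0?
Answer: -34931/21 ≈ -1663.4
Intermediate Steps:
I(B, n) = (39 + B)/n (I(B, n) = (B + 39)/(n - 1*5*0) = (39 + B)/(n - 5*0) = (39 + B)/(n + 0) = (39 + B)/n)
-1666 - I((-2 + 6)², -21) = -1666 - (39 + (-2 + 6)²)/(-21) = -1666 - (-1)*(39 + 4²)/21 = -1666 - (-1)*(39 + 16)/21 = -1666 - (-1)*55/21 = -1666 - 1*(-55/21) = -1666 + 55/21 = -34931/21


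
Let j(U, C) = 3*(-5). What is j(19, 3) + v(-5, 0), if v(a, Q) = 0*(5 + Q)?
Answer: -15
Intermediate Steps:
v(a, Q) = 0
j(U, C) = -15
j(19, 3) + v(-5, 0) = -15 + 0 = -15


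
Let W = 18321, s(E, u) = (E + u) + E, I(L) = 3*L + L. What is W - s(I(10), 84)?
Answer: 18157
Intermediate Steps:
I(L) = 4*L
s(E, u) = u + 2*E
W - s(I(10), 84) = 18321 - (84 + 2*(4*10)) = 18321 - (84 + 2*40) = 18321 - (84 + 80) = 18321 - 1*164 = 18321 - 164 = 18157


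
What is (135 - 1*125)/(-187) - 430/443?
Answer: -84840/82841 ≈ -1.0241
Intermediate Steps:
(135 - 1*125)/(-187) - 430/443 = (135 - 125)*(-1/187) - 430*1/443 = 10*(-1/187) - 430/443 = -10/187 - 430/443 = -84840/82841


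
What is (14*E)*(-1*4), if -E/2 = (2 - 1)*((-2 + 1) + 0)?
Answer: -112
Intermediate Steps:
E = 2 (E = -2*(2 - 1)*((-2 + 1) + 0) = -2*(-1 + 0) = -2*(-1) = 2)
(14*E)*(-1*4) = (14*2)*(-1*4) = 28*(-4) = -112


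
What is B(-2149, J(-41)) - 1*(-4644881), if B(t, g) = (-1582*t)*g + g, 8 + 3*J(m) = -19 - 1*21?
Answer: -49750623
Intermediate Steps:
J(m) = -16 (J(m) = -8/3 + (-19 - 1*21)/3 = -8/3 + (-19 - 21)/3 = -8/3 + (⅓)*(-40) = -8/3 - 40/3 = -16)
B(t, g) = g - 1582*g*t (B(t, g) = -1582*g*t + g = g - 1582*g*t)
B(-2149, J(-41)) - 1*(-4644881) = -16*(1 - 1582*(-2149)) - 1*(-4644881) = -16*(1 + 3399718) + 4644881 = -16*3399719 + 4644881 = -54395504 + 4644881 = -49750623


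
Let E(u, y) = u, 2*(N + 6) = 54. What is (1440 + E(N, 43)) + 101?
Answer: 1562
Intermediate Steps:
N = 21 (N = -6 + (1/2)*54 = -6 + 27 = 21)
(1440 + E(N, 43)) + 101 = (1440 + 21) + 101 = 1461 + 101 = 1562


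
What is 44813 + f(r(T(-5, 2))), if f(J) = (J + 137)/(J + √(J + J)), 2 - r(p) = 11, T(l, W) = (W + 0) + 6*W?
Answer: 492815/11 - 128*I*√2/33 ≈ 44801.0 - 5.4854*I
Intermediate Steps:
T(l, W) = 7*W (T(l, W) = W + 6*W = 7*W)
r(p) = -9 (r(p) = 2 - 1*11 = 2 - 11 = -9)
f(J) = (137 + J)/(J + √2*√J) (f(J) = (137 + J)/(J + √(2*J)) = (137 + J)/(J + √2*√J))
44813 + f(r(T(-5, 2))) = 44813 + (137 - 9)/(-9 + √2*√(-9)) = 44813 + 128/(-9 + √2*(3*I)) = 44813 + 128/(-9 + 3*I*√2)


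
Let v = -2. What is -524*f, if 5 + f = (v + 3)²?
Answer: 2096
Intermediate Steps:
f = -4 (f = -5 + (-2 + 3)² = -5 + 1² = -5 + 1 = -4)
-524*f = -524*(-4) = 2096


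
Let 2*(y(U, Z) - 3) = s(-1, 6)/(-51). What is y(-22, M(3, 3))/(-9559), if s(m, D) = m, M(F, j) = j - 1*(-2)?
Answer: -307/975018 ≈ -0.00031487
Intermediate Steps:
M(F, j) = 2 + j (M(F, j) = j + 2 = 2 + j)
y(U, Z) = 307/102 (y(U, Z) = 3 + (-1/(-51))/2 = 3 + (-1*(-1/51))/2 = 3 + (½)*(1/51) = 3 + 1/102 = 307/102)
y(-22, M(3, 3))/(-9559) = (307/102)/(-9559) = (307/102)*(-1/9559) = -307/975018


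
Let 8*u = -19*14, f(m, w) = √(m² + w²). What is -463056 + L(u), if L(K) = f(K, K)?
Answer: -463056 + 133*√2/4 ≈ -4.6301e+5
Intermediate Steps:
u = -133/4 (u = (-19*14)/8 = (⅛)*(-266) = -133/4 ≈ -33.250)
L(K) = √2*√(K²) (L(K) = √(K² + K²) = √(2*K²) = √2*√(K²))
-463056 + L(u) = -463056 + √2*√((-133/4)²) = -463056 + √2*√(17689/16) = -463056 + √2*(133/4) = -463056 + 133*√2/4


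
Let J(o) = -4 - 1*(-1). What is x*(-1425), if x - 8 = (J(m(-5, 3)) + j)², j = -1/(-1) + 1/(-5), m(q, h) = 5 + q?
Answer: -18297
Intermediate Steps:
J(o) = -3 (J(o) = -4 + 1 = -3)
j = ⅘ (j = -1*(-1) + 1*(-⅕) = 1 - ⅕ = ⅘ ≈ 0.80000)
x = 321/25 (x = 8 + (-3 + ⅘)² = 8 + (-11/5)² = 8 + 121/25 = 321/25 ≈ 12.840)
x*(-1425) = (321/25)*(-1425) = -18297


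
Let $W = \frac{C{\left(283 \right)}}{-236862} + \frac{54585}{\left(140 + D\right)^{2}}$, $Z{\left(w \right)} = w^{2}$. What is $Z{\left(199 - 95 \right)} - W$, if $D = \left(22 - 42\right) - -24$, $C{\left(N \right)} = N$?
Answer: $\frac{36427038785}{3368704} \approx 10813.0$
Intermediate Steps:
$D = 4$ ($D = -20 + 24 = 4$)
$W = \frac{8863679}{3368704}$ ($W = \frac{283}{-236862} + \frac{54585}{\left(140 + 4\right)^{2}} = 283 \left(- \frac{1}{236862}\right) + \frac{54585}{144^{2}} = - \frac{283}{236862} + \frac{54585}{20736} = - \frac{283}{236862} + 54585 \cdot \frac{1}{20736} = - \frac{283}{236862} + \frac{6065}{2304} = \frac{8863679}{3368704} \approx 2.6312$)
$Z{\left(199 - 95 \right)} - W = \left(199 - 95\right)^{2} - \frac{8863679}{3368704} = 104^{2} - \frac{8863679}{3368704} = 10816 - \frac{8863679}{3368704} = \frac{36427038785}{3368704}$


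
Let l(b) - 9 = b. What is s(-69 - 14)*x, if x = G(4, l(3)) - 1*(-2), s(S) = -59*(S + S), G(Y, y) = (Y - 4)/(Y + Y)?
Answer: 19588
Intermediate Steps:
l(b) = 9 + b
G(Y, y) = (-4 + Y)/(2*Y) (G(Y, y) = (-4 + Y)/((2*Y)) = (-4 + Y)*(1/(2*Y)) = (-4 + Y)/(2*Y))
s(S) = -118*S
x = 2 (x = (½)*(-4 + 4)/4 - 1*(-2) = (½)*(¼)*0 + 2 = 0 + 2 = 2)
s(-69 - 14)*x = -118*(-69 - 14)*2 = -118*(-83)*2 = 9794*2 = 19588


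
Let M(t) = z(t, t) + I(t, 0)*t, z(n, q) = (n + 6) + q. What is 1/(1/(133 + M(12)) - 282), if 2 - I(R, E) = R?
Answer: -43/12125 ≈ -0.0035464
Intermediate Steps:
I(R, E) = 2 - R
z(n, q) = 6 + n + q (z(n, q) = (6 + n) + q = 6 + n + q)
M(t) = 6 + 2*t + t*(2 - t) (M(t) = (6 + t + t) + (2 - t)*t = (6 + 2*t) + t*(2 - t) = 6 + 2*t + t*(2 - t))
1/(1/(133 + M(12)) - 282) = 1/(1/(133 + (6 - 1*12**2 + 4*12)) - 282) = 1/(1/(133 + (6 - 1*144 + 48)) - 282) = 1/(1/(133 + (6 - 144 + 48)) - 282) = 1/(1/(133 - 90) - 282) = 1/(1/43 - 282) = 1/(-12125/43) = -43/12125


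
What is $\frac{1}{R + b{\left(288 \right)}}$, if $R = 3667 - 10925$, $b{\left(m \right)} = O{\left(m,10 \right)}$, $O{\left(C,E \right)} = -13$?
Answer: $- \frac{1}{7271} \approx -0.00013753$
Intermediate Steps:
$b{\left(m \right)} = -13$
$R = -7258$ ($R = 3667 - 10925 = -7258$)
$\frac{1}{R + b{\left(288 \right)}} = \frac{1}{-7258 - 13} = \frac{1}{-7271} = - \frac{1}{7271}$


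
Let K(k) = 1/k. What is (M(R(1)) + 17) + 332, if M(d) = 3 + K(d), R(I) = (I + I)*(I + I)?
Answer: 1409/4 ≈ 352.25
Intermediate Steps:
R(I) = 4*I**2 (R(I) = (2*I)*(2*I) = 4*I**2)
M(d) = 3 + 1/d
(M(R(1)) + 17) + 332 = ((3 + 1/(4*1**2)) + 17) + 332 = ((3 + 1/(4*1)) + 17) + 332 = ((3 + 1/4) + 17) + 332 = (13/4 + 17) + 332 = 81/4 + 332 = 1409/4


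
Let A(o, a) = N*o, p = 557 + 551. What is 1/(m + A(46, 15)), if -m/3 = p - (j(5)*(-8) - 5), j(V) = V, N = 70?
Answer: -1/239 ≈ -0.0041841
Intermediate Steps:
p = 1108
m = -3459 (m = -3*(1108 - (5*(-8) - 5)) = -3*(1108 - (-40 - 5)) = -3*(1108 - 1*(-45)) = -3*(1108 + 45) = -3*1153 = -3459)
A(o, a) = 70*o
1/(m + A(46, 15)) = 1/(-3459 + 70*46) = 1/(-3459 + 3220) = 1/(-239) = -1/239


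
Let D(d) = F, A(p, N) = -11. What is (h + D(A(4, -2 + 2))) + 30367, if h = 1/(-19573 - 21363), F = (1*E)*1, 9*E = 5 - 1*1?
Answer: 11188095343/368424 ≈ 30367.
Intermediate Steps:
E = 4/9 (E = (5 - 1*1)/9 = (5 - 1)/9 = (⅑)*4 = 4/9 ≈ 0.44444)
F = 4/9 (F = (1*(4/9))*1 = (4/9)*1 = 4/9 ≈ 0.44444)
D(d) = 4/9
h = -1/40936 (h = 1/(-40936) = -1/40936 ≈ -2.4428e-5)
(h + D(A(4, -2 + 2))) + 30367 = (-1/40936 + 4/9) + 30367 = 163735/368424 + 30367 = 11188095343/368424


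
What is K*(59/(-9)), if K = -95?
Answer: 5605/9 ≈ 622.78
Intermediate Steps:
K*(59/(-9)) = -5605/(-9) = -5605*(-1)/9 = -95*(-59/9) = 5605/9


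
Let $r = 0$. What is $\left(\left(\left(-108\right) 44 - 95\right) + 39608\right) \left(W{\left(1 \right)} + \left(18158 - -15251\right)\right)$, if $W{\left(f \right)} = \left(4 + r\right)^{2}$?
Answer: $1161886425$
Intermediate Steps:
$W{\left(f \right)} = 16$ ($W{\left(f \right)} = \left(4 + 0\right)^{2} = 4^{2} = 16$)
$\left(\left(\left(-108\right) 44 - 95\right) + 39608\right) \left(W{\left(1 \right)} + \left(18158 - -15251\right)\right) = \left(\left(\left(-108\right) 44 - 95\right) + 39608\right) \left(16 + \left(18158 - -15251\right)\right) = \left(\left(-4752 - 95\right) + 39608\right) \left(16 + \left(18158 + 15251\right)\right) = \left(-4847 + 39608\right) \left(16 + 33409\right) = 34761 \cdot 33425 = 1161886425$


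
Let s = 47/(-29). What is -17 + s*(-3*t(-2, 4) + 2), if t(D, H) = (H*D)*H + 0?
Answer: -5099/29 ≈ -175.83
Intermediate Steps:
s = -47/29 (s = 47*(-1/29) = -47/29 ≈ -1.6207)
t(D, H) = D*H² (t(D, H) = (D*H)*H + 0 = D*H² + 0 = D*H²)
-17 + s*(-3*t(-2, 4) + 2) = -17 - 47*(-(-6)*4² + 2)/29 = -17 - 47*(-(-6)*16 + 2)/29 = -17 - 47*(-3*(-32) + 2)/29 = -17 - 47*(96 + 2)/29 = -17 - 47/29*98 = -17 - 4606/29 = -5099/29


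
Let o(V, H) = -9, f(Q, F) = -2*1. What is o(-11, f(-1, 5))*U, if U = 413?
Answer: -3717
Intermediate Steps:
f(Q, F) = -2
o(-11, f(-1, 5))*U = -9*413 = -3717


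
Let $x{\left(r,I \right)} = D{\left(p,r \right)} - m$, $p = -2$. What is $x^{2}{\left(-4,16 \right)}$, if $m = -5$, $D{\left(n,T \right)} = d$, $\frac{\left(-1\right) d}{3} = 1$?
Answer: $4$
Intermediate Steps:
$d = -3$ ($d = \left(-3\right) 1 = -3$)
$D{\left(n,T \right)} = -3$
$x{\left(r,I \right)} = 2$ ($x{\left(r,I \right)} = -3 - -5 = -3 + 5 = 2$)
$x^{2}{\left(-4,16 \right)} = 2^{2} = 4$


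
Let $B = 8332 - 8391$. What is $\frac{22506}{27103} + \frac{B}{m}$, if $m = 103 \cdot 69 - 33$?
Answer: $\frac{157608367}{191726622} \approx 0.82205$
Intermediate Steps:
$m = 7074$ ($m = 7107 - 33 = 7074$)
$B = -59$
$\frac{22506}{27103} + \frac{B}{m} = \frac{22506}{27103} - \frac{59}{7074} = \frac{157608367}{191726622}$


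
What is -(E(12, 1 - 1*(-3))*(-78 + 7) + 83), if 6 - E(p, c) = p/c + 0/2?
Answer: 130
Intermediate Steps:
E(p, c) = 6 - p/c (E(p, c) = 6 - (p/c + 0/2) = 6 - (p/c + 0*(1/2)) = 6 - (p/c + 0) = 6 - p/c)
-(E(12, 1 - 1*(-3))*(-78 + 7) + 83) = -((6 - 1*12/(1 - 1*(-3)))*(-78 + 7) + 83) = -((6 - 1*12/(1 + 3))*(-71) + 83) = -((6 - 1*12/4)*(-71) + 83) = -((6 - 1*12*1/4)*(-71) + 83) = -((6 - 3)*(-71) + 83) = -(3*(-71) + 83) = -(-213 + 83) = -1*(-130) = 130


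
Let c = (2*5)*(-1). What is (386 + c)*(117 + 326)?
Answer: 166568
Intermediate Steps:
c = -10 (c = 10*(-1) = -10)
(386 + c)*(117 + 326) = (386 - 10)*(117 + 326) = 376*443 = 166568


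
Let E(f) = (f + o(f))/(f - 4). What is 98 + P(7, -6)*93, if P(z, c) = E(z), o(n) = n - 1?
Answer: 501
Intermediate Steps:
o(n) = -1 + n
E(f) = (-1 + 2*f)/(-4 + f) (E(f) = (f + (-1 + f))/(f - 4) = (-1 + 2*f)/(-4 + f))
P(z, c) = (-1 + 2*z)/(-4 + z)
98 + P(7, -6)*93 = 98 + ((-1 + 2*7)/(-4 + 7))*93 = 98 + ((-1 + 14)/3)*93 = 98 + ((⅓)*13)*93 = 98 + (13/3)*93 = 98 + 403 = 501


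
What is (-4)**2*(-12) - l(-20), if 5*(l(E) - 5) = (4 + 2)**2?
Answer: -1021/5 ≈ -204.20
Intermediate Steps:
l(E) = 61/5 (l(E) = 5 + (4 + 2)**2/5 = 5 + (1/5)*6**2 = 5 + (1/5)*36 = 5 + 36/5 = 61/5)
(-4)**2*(-12) - l(-20) = (-4)**2*(-12) - 1*61/5 = 16*(-12) - 61/5 = -192 - 61/5 = -1021/5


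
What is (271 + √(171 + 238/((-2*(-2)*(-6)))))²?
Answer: (1626 + √5799)²/36 ≈ 80481.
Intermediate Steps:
(271 + √(171 + 238/((-2*(-2)*(-6)))))² = (271 + √(171 + 238/((4*(-6)))))² = (271 + √(171 + 238/(-24)))² = (271 + √(171 + 238*(-1/24)))² = (271 + √(171 - 119/12))² = (271 + √(1933/12))² = (271 + √5799/6)²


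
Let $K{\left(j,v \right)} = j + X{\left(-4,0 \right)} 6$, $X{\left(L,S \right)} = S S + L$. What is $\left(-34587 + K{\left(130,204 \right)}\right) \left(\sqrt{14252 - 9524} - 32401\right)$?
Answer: $1117218881 - 68962 \sqrt{1182} \approx 1.1148 \cdot 10^{9}$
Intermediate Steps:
$X{\left(L,S \right)} = L + S^{2}$ ($X{\left(L,S \right)} = S^{2} + L = L + S^{2}$)
$K{\left(j,v \right)} = -24 + j$ ($K{\left(j,v \right)} = j + \left(-4 + 0^{2}\right) 6 = j + \left(-4 + 0\right) 6 = j - 24 = -24 + j$)
$\left(-34587 + K{\left(130,204 \right)}\right) \left(\sqrt{14252 - 9524} - 32401\right) = \left(-34587 + \left(-24 + 130\right)\right) \left(\sqrt{14252 - 9524} - 32401\right) = \left(-34587 + 106\right) \left(\sqrt{4728} - 32401\right) = - 34481 \left(2 \sqrt{1182} - 32401\right) = - 34481 \left(-32401 + 2 \sqrt{1182}\right) = 1117218881 - 68962 \sqrt{1182}$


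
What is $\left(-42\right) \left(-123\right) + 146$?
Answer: $5312$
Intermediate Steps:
$\left(-42\right) \left(-123\right) + 146 = 5166 + 146 = 5312$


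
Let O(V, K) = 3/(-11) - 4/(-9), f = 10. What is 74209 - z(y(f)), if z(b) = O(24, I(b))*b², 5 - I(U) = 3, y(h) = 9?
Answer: 816146/11 ≈ 74195.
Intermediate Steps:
I(U) = 2 (I(U) = 5 - 1*3 = 5 - 3 = 2)
O(V, K) = 17/99 (O(V, K) = 3*(-1/11) - 4*(-⅑) = -3/11 + 4/9 = 17/99)
z(b) = 17*b²/99
74209 - z(y(f)) = 74209 - 17*9²/99 = 74209 - 17*81/99 = 74209 - 1*153/11 = 74209 - 153/11 = 816146/11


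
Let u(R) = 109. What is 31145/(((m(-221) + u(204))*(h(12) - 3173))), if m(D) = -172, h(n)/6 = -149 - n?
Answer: 31145/260757 ≈ 0.11944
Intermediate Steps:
h(n) = -894 - 6*n (h(n) = 6*(-149 - n) = -894 - 6*n)
31145/(((m(-221) + u(204))*(h(12) - 3173))) = 31145/(((-172 + 109)*((-894 - 6*12) - 3173))) = 31145/((-63*((-894 - 72) - 3173))) = 31145/((-63*(-966 - 3173))) = 31145/((-63*(-4139))) = 31145/260757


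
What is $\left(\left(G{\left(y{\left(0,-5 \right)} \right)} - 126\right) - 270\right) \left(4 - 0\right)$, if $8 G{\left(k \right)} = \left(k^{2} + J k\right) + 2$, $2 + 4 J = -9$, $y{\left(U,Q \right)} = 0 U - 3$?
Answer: $- \frac{12595}{8} \approx -1574.4$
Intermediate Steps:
$y{\left(U,Q \right)} = -3$ ($y{\left(U,Q \right)} = 0 - 3 = -3$)
$J = - \frac{11}{4}$ ($J = - \frac{1}{2} + \frac{1}{4} \left(-9\right) = - \frac{1}{2} - \frac{9}{4} = - \frac{11}{4} \approx -2.75$)
$G{\left(k \right)} = \frac{1}{4} - \frac{11 k}{32} + \frac{k^{2}}{8}$ ($G{\left(k \right)} = \frac{\left(k^{2} - \frac{11 k}{4}\right) + 2}{8} = \frac{2 + k^{2} - \frac{11 k}{4}}{8} = \frac{1}{4} - \frac{11 k}{32} + \frac{k^{2}}{8}$)
$\left(\left(G{\left(y{\left(0,-5 \right)} \right)} - 126\right) - 270\right) \left(4 - 0\right) = \left(\left(\left(\frac{1}{4} - - \frac{33}{32} + \frac{\left(-3\right)^{2}}{8}\right) - 126\right) - 270\right) \left(4 - 0\right) = \left(\left(\left(\frac{1}{4} + \frac{33}{32} + \frac{1}{8} \cdot 9\right) - 126\right) - 270\right) \left(4 + 0\right) = \left(\left(\left(\frac{1}{4} + \frac{33}{32} + \frac{9}{8}\right) - 126\right) - 270\right) 4 = \left(\left(\frac{77}{32} - 126\right) - 270\right) 4 = \left(- \frac{3955}{32} - 270\right) 4 = \left(- \frac{12595}{32}\right) 4 = - \frac{12595}{8}$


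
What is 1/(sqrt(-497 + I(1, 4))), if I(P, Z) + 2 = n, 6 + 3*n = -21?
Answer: -I*sqrt(127)/254 ≈ -0.044368*I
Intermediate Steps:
n = -9 (n = -2 + (1/3)*(-21) = -2 - 7 = -9)
I(P, Z) = -11 (I(P, Z) = -2 - 9 = -11)
1/(sqrt(-497 + I(1, 4))) = 1/(sqrt(-497 - 11)) = 1/(sqrt(-508)) = 1/(2*I*sqrt(127)) = -I*sqrt(127)/254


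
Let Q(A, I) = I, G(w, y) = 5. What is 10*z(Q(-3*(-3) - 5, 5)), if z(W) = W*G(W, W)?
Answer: 250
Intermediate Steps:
z(W) = 5*W (z(W) = W*5 = 5*W)
10*z(Q(-3*(-3) - 5, 5)) = 10*(5*5) = 10*25 = 250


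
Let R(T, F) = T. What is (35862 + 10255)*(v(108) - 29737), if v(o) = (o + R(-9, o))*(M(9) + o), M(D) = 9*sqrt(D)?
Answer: -755027524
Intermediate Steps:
v(o) = (-9 + o)*(27 + o) (v(o) = (o - 9)*(9*sqrt(9) + o) = (-9 + o)*(9*3 + o) = (-9 + o)*(27 + o))
(35862 + 10255)*(v(108) - 29737) = (35862 + 10255)*((-243 + 108**2 + 18*108) - 29737) = 46117*((-243 + 11664 + 1944) - 29737) = 46117*(13365 - 29737) = 46117*(-16372) = -755027524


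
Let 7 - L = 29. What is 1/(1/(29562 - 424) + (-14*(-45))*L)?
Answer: -29138/403852679 ≈ -7.2150e-5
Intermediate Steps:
L = -22 (L = 7 - 1*29 = 7 - 29 = -22)
1/(1/(29562 - 424) + (-14*(-45))*L) = 1/(1/(29562 - 424) - 14*(-45)*(-22)) = 1/(1/29138 + 630*(-22)) = 1/(1/29138 - 13860) = 1/(-403852679/29138) = -29138/403852679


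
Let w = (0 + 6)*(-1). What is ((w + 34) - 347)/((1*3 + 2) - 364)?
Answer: 319/359 ≈ 0.88858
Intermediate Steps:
w = -6 (w = 6*(-1) = -6)
((w + 34) - 347)/((1*3 + 2) - 364) = ((-6 + 34) - 347)/((1*3 + 2) - 364) = (28 - 347)/((3 + 2) - 364) = -319/(5 - 364) = -319/(-359) = -319*(-1/359) = 319/359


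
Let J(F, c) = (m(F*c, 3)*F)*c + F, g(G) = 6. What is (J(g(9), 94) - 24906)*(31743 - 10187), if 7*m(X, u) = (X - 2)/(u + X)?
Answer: -707835320464/1323 ≈ -5.3502e+8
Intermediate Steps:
m(X, u) = (-2 + X)/(7*(X + u)) (m(X, u) = ((X - 2)/(u + X))/7 = ((-2 + X)/(X + u))/7 = (-2 + X)/(7*(X + u)))
J(F, c) = F + F*c*(-2 + F*c)/(7*(3 + F*c)) (J(F, c) = (((-2 + F*c)/(7*(F*c + 3)))*F)*c + F = (((-2 + F*c)/(7*(3 + F*c)))*F)*c + F = (F*(-2 + F*c)/(7*(3 + F*c)))*c + F = F*c*(-2 + F*c)/(7*(3 + F*c)) + F = F + F*c*(-2 + F*c)/(7*(3 + F*c)))
(J(g(9), 94) - 24906)*(31743 - 10187) = ((1/7)*6*(21 + 94*(-2 + 6*94) + 7*6*94)/(3 + 6*94) - 24906)*(31743 - 10187) = ((1/7)*6*(21 + 94*(-2 + 564) + 3948)/(3 + 564) - 24906)*21556 = ((1/7)*6*(21 + 94*562 + 3948)/567 - 24906)*21556 = ((1/7)*6*(1/567)*(21 + 52828 + 3948) - 24906)*21556 = ((1/7)*6*(1/567)*56797 - 24906)*21556 = (113594/1323 - 24906)*21556 = -32837044/1323*21556 = -707835320464/1323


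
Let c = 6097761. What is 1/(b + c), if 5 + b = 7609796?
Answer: 1/13707552 ≈ 7.2953e-8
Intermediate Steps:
b = 7609791 (b = -5 + 7609796 = 7609791)
1/(b + c) = 1/(7609791 + 6097761) = 1/13707552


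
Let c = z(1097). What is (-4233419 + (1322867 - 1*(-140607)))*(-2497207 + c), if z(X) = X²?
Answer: 3583749301110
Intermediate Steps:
c = 1203409 (c = 1097² = 1203409)
(-4233419 + (1322867 - 1*(-140607)))*(-2497207 + c) = (-4233419 + (1322867 - 1*(-140607)))*(-2497207 + 1203409) = (-4233419 + (1322867 + 140607))*(-1293798) = (-4233419 + 1463474)*(-1293798) = -2769945*(-1293798) = 3583749301110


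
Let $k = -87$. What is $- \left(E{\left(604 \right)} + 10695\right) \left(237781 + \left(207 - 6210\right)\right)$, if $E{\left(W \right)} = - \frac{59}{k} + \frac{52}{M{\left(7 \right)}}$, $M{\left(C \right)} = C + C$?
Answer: $- \frac{1510249223540}{609} \approx -2.4799 \cdot 10^{9}$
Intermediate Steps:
$M{\left(C \right)} = 2 C$
$E{\left(W \right)} = \frac{2675}{609}$ ($E{\left(W \right)} = - \frac{59}{-87} + \frac{52}{2 \cdot 7} = \left(-59\right) \left(- \frac{1}{87}\right) + \frac{52}{14} = \frac{59}{87} + 52 \cdot \frac{1}{14} = \frac{59}{87} + \frac{26}{7} = \frac{2675}{609}$)
$- \left(E{\left(604 \right)} + 10695\right) \left(237781 + \left(207 - 6210\right)\right) = - \left(\frac{2675}{609} + 10695\right) \left(237781 + \left(207 - 6210\right)\right) = - \frac{6515930 \left(237781 + \left(207 - 6210\right)\right)}{609} = - \frac{6515930 \left(237781 - 6003\right)}{609} = - \frac{6515930 \cdot 231778}{609} = \left(-1\right) \frac{1510249223540}{609} = - \frac{1510249223540}{609}$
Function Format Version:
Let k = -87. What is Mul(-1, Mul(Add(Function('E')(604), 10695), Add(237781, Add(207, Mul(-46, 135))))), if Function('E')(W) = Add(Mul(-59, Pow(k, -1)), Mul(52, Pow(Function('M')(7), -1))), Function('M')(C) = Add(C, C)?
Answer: Rational(-1510249223540, 609) ≈ -2.4799e+9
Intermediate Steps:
Function('M')(C) = Mul(2, C)
Function('E')(W) = Rational(2675, 609) (Function('E')(W) = Add(Mul(-59, Pow(-87, -1)), Mul(52, Pow(Mul(2, 7), -1))) = Add(Mul(-59, Rational(-1, 87)), Mul(52, Pow(14, -1))) = Add(Rational(59, 87), Mul(52, Rational(1, 14))) = Add(Rational(59, 87), Rational(26, 7)) = Rational(2675, 609))
Mul(-1, Mul(Add(Function('E')(604), 10695), Add(237781, Add(207, Mul(-46, 135))))) = Mul(-1, Mul(Add(Rational(2675, 609), 10695), Add(237781, Add(207, Mul(-46, 135))))) = Mul(-1, Mul(Rational(6515930, 609), Add(237781, Add(207, -6210)))) = Mul(-1, Mul(Rational(6515930, 609), Add(237781, -6003))) = Mul(-1, Mul(Rational(6515930, 609), 231778)) = Mul(-1, Rational(1510249223540, 609)) = Rational(-1510249223540, 609)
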